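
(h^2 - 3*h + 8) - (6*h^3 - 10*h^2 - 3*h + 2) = -6*h^3 + 11*h^2 + 6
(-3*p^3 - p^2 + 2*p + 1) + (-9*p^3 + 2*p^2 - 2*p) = -12*p^3 + p^2 + 1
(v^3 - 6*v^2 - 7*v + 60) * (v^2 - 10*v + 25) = v^5 - 16*v^4 + 78*v^3 - 20*v^2 - 775*v + 1500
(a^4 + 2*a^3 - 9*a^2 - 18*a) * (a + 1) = a^5 + 3*a^4 - 7*a^3 - 27*a^2 - 18*a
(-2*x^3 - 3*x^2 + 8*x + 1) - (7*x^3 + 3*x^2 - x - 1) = -9*x^3 - 6*x^2 + 9*x + 2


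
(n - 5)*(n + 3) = n^2 - 2*n - 15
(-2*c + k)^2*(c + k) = 4*c^3 - 3*c*k^2 + k^3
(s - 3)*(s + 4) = s^2 + s - 12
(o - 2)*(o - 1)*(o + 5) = o^3 + 2*o^2 - 13*o + 10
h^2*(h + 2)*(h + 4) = h^4 + 6*h^3 + 8*h^2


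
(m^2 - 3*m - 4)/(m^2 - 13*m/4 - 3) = 4*(m + 1)/(4*m + 3)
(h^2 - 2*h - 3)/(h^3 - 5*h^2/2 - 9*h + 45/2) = 2*(h + 1)/(2*h^2 + h - 15)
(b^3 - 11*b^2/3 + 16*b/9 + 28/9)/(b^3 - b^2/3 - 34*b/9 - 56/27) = 3*(b - 2)/(3*b + 4)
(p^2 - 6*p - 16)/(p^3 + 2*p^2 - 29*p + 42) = (p^2 - 6*p - 16)/(p^3 + 2*p^2 - 29*p + 42)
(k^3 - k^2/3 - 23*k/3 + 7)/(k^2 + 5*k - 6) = (k^2 + 2*k/3 - 7)/(k + 6)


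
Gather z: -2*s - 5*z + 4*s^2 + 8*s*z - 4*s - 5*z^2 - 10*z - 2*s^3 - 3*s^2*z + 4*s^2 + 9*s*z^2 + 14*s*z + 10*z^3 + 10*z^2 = -2*s^3 + 8*s^2 - 6*s + 10*z^3 + z^2*(9*s + 5) + z*(-3*s^2 + 22*s - 15)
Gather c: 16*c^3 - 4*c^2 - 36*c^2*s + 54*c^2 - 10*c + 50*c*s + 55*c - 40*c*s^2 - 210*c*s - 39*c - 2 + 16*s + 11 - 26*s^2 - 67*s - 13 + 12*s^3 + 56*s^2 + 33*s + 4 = 16*c^3 + c^2*(50 - 36*s) + c*(-40*s^2 - 160*s + 6) + 12*s^3 + 30*s^2 - 18*s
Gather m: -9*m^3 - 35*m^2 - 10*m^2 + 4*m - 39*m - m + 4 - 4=-9*m^3 - 45*m^2 - 36*m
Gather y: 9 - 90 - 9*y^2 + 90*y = -9*y^2 + 90*y - 81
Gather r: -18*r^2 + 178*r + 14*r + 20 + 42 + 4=-18*r^2 + 192*r + 66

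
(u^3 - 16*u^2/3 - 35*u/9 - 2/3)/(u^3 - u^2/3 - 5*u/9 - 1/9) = (u - 6)/(u - 1)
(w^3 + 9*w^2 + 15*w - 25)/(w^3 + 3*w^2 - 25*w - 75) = (w^2 + 4*w - 5)/(w^2 - 2*w - 15)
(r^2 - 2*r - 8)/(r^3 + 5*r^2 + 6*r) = (r - 4)/(r*(r + 3))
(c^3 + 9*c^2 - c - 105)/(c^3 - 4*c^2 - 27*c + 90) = (c + 7)/(c - 6)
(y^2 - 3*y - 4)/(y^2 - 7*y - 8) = (y - 4)/(y - 8)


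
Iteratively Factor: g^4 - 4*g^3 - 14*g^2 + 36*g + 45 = (g + 3)*(g^3 - 7*g^2 + 7*g + 15) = (g - 5)*(g + 3)*(g^2 - 2*g - 3) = (g - 5)*(g + 1)*(g + 3)*(g - 3)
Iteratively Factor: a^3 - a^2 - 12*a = (a)*(a^2 - a - 12) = a*(a - 4)*(a + 3)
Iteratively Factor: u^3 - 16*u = (u - 4)*(u^2 + 4*u) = u*(u - 4)*(u + 4)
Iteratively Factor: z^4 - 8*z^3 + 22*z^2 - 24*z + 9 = (z - 1)*(z^3 - 7*z^2 + 15*z - 9) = (z - 3)*(z - 1)*(z^2 - 4*z + 3) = (z - 3)^2*(z - 1)*(z - 1)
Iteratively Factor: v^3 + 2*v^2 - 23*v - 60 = (v + 3)*(v^2 - v - 20) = (v - 5)*(v + 3)*(v + 4)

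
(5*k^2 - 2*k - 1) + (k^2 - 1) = 6*k^2 - 2*k - 2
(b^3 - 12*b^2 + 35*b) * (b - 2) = b^4 - 14*b^3 + 59*b^2 - 70*b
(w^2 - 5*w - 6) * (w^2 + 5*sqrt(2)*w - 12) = w^4 - 5*w^3 + 5*sqrt(2)*w^3 - 25*sqrt(2)*w^2 - 18*w^2 - 30*sqrt(2)*w + 60*w + 72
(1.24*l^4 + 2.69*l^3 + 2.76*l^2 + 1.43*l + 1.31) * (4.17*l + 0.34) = 5.1708*l^5 + 11.6389*l^4 + 12.4238*l^3 + 6.9015*l^2 + 5.9489*l + 0.4454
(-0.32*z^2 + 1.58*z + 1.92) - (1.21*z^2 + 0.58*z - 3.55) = -1.53*z^2 + 1.0*z + 5.47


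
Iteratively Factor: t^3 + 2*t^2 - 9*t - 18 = (t - 3)*(t^2 + 5*t + 6) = (t - 3)*(t + 3)*(t + 2)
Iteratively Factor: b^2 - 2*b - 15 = (b + 3)*(b - 5)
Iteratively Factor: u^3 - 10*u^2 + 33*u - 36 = (u - 3)*(u^2 - 7*u + 12) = (u - 3)^2*(u - 4)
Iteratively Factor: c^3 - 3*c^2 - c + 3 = (c - 1)*(c^2 - 2*c - 3) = (c - 3)*(c - 1)*(c + 1)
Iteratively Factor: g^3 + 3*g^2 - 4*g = (g)*(g^2 + 3*g - 4) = g*(g + 4)*(g - 1)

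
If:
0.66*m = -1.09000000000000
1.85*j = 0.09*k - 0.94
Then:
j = 0.0486486486486487*k - 0.508108108108108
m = -1.65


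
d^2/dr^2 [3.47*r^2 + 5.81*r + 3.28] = 6.94000000000000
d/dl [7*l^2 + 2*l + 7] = 14*l + 2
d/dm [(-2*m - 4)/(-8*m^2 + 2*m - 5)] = 2*(-8*m^2 - 32*m + 9)/(64*m^4 - 32*m^3 + 84*m^2 - 20*m + 25)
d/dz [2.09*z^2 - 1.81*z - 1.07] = 4.18*z - 1.81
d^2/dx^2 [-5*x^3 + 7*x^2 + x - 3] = 14 - 30*x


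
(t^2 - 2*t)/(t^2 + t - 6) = t/(t + 3)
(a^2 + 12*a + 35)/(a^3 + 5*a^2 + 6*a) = (a^2 + 12*a + 35)/(a*(a^2 + 5*a + 6))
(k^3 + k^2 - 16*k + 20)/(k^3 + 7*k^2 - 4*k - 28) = (k^2 + 3*k - 10)/(k^2 + 9*k + 14)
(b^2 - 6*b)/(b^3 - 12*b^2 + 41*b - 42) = b*(b - 6)/(b^3 - 12*b^2 + 41*b - 42)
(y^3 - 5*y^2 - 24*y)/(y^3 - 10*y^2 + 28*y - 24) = y*(y^2 - 5*y - 24)/(y^3 - 10*y^2 + 28*y - 24)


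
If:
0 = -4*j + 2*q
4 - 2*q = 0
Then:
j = 1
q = 2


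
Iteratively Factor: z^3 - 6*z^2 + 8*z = (z)*(z^2 - 6*z + 8) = z*(z - 4)*(z - 2)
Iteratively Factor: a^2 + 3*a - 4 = (a + 4)*(a - 1)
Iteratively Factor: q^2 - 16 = (q - 4)*(q + 4)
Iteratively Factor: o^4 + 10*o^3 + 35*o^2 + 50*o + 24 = (o + 4)*(o^3 + 6*o^2 + 11*o + 6) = (o + 2)*(o + 4)*(o^2 + 4*o + 3) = (o + 2)*(o + 3)*(o + 4)*(o + 1)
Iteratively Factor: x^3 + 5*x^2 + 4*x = (x + 4)*(x^2 + x) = x*(x + 4)*(x + 1)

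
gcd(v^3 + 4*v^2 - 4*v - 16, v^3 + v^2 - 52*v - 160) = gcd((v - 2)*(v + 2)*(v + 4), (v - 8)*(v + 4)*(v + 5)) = v + 4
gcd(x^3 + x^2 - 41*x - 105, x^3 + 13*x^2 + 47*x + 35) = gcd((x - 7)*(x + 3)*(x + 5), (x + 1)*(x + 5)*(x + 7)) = x + 5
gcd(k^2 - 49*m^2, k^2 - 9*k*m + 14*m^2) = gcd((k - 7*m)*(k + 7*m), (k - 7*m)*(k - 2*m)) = k - 7*m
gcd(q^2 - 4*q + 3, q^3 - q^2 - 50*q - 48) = 1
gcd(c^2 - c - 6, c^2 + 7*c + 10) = c + 2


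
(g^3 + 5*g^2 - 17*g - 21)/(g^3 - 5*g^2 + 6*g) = (g^2 + 8*g + 7)/(g*(g - 2))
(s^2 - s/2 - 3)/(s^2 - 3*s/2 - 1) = (2*s + 3)/(2*s + 1)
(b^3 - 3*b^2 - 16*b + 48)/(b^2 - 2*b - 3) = (b^2 - 16)/(b + 1)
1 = 1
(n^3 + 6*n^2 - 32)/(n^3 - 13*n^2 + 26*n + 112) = (n^3 + 6*n^2 - 32)/(n^3 - 13*n^2 + 26*n + 112)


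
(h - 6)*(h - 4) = h^2 - 10*h + 24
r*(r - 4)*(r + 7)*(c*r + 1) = c*r^4 + 3*c*r^3 - 28*c*r^2 + r^3 + 3*r^2 - 28*r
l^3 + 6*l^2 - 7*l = l*(l - 1)*(l + 7)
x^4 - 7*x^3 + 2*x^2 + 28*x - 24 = (x - 6)*(x - 2)*(x - 1)*(x + 2)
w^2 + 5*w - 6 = (w - 1)*(w + 6)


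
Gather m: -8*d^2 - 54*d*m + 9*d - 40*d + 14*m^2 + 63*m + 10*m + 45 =-8*d^2 - 31*d + 14*m^2 + m*(73 - 54*d) + 45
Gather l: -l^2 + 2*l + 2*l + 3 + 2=-l^2 + 4*l + 5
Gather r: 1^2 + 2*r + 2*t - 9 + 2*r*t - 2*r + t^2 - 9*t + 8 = 2*r*t + t^2 - 7*t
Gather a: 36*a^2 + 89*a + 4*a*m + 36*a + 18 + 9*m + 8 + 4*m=36*a^2 + a*(4*m + 125) + 13*m + 26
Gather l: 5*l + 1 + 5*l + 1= 10*l + 2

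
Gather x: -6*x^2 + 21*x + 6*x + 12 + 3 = -6*x^2 + 27*x + 15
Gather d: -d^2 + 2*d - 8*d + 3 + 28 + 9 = -d^2 - 6*d + 40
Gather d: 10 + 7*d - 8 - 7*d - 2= 0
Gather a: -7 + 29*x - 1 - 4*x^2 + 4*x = -4*x^2 + 33*x - 8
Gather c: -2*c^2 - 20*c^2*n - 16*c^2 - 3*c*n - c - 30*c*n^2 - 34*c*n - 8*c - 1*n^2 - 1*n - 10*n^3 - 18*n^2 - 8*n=c^2*(-20*n - 18) + c*(-30*n^2 - 37*n - 9) - 10*n^3 - 19*n^2 - 9*n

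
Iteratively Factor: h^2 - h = (h)*(h - 1)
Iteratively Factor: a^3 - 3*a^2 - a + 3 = (a - 1)*(a^2 - 2*a - 3) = (a - 3)*(a - 1)*(a + 1)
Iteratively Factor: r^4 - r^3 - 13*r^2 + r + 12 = (r + 3)*(r^3 - 4*r^2 - r + 4) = (r - 1)*(r + 3)*(r^2 - 3*r - 4) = (r - 1)*(r + 1)*(r + 3)*(r - 4)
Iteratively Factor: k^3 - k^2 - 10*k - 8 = (k - 4)*(k^2 + 3*k + 2) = (k - 4)*(k + 1)*(k + 2)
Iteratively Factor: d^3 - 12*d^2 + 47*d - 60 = (d - 5)*(d^2 - 7*d + 12) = (d - 5)*(d - 3)*(d - 4)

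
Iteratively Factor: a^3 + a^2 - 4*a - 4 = (a + 1)*(a^2 - 4) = (a - 2)*(a + 1)*(a + 2)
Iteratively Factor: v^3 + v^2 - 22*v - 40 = (v + 2)*(v^2 - v - 20) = (v + 2)*(v + 4)*(v - 5)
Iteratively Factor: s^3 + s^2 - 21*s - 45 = (s + 3)*(s^2 - 2*s - 15) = (s - 5)*(s + 3)*(s + 3)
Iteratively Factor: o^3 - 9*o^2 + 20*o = (o - 5)*(o^2 - 4*o) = o*(o - 5)*(o - 4)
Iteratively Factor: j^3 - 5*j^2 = (j)*(j^2 - 5*j) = j*(j - 5)*(j)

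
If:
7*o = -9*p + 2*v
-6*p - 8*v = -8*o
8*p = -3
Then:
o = 63/80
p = -3/8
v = 171/160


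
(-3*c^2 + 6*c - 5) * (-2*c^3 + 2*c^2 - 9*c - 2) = 6*c^5 - 18*c^4 + 49*c^3 - 58*c^2 + 33*c + 10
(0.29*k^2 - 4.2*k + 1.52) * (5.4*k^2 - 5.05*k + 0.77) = 1.566*k^4 - 24.1445*k^3 + 29.6413*k^2 - 10.91*k + 1.1704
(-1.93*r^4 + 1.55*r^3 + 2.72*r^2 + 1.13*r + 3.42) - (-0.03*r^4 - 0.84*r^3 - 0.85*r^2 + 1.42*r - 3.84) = -1.9*r^4 + 2.39*r^3 + 3.57*r^2 - 0.29*r + 7.26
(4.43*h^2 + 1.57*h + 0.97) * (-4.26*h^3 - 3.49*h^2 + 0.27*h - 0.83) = -18.8718*h^5 - 22.1489*h^4 - 8.4154*h^3 - 6.6383*h^2 - 1.0412*h - 0.8051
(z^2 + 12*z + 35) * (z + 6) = z^3 + 18*z^2 + 107*z + 210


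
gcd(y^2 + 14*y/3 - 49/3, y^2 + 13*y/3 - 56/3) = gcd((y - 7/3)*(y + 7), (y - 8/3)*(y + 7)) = y + 7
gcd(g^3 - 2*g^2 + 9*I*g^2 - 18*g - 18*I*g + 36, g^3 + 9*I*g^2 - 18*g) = g^2 + 9*I*g - 18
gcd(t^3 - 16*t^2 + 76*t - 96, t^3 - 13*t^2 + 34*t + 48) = t^2 - 14*t + 48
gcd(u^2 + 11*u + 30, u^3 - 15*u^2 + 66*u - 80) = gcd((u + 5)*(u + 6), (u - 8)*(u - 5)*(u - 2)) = 1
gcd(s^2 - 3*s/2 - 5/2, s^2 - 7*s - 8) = s + 1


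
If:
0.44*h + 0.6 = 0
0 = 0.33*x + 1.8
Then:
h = -1.36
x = -5.45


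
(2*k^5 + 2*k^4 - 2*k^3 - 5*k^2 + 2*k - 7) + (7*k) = 2*k^5 + 2*k^4 - 2*k^3 - 5*k^2 + 9*k - 7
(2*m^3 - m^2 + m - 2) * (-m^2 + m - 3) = -2*m^5 + 3*m^4 - 8*m^3 + 6*m^2 - 5*m + 6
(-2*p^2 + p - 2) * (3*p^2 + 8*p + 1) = -6*p^4 - 13*p^3 - 15*p - 2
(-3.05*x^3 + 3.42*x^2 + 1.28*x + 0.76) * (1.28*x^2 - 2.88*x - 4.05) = -3.904*x^5 + 13.1616*x^4 + 4.1413*x^3 - 16.5646*x^2 - 7.3728*x - 3.078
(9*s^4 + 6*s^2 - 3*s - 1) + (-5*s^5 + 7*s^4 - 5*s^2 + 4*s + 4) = -5*s^5 + 16*s^4 + s^2 + s + 3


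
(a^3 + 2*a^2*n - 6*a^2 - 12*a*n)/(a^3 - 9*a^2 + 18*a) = (a + 2*n)/(a - 3)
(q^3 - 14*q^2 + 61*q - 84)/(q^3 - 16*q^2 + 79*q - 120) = (q^2 - 11*q + 28)/(q^2 - 13*q + 40)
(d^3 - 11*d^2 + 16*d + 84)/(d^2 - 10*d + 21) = (d^2 - 4*d - 12)/(d - 3)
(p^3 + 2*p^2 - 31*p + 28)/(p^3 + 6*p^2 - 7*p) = (p - 4)/p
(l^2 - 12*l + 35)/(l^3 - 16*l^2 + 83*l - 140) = 1/(l - 4)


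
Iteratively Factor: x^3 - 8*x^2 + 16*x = (x)*(x^2 - 8*x + 16) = x*(x - 4)*(x - 4)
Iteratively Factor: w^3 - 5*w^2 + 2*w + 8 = (w - 4)*(w^2 - w - 2) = (w - 4)*(w + 1)*(w - 2)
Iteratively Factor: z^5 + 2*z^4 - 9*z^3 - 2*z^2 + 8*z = (z + 1)*(z^4 + z^3 - 10*z^2 + 8*z) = z*(z + 1)*(z^3 + z^2 - 10*z + 8) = z*(z - 2)*(z + 1)*(z^2 + 3*z - 4) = z*(z - 2)*(z + 1)*(z + 4)*(z - 1)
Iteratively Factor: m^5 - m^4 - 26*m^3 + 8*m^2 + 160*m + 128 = (m + 1)*(m^4 - 2*m^3 - 24*m^2 + 32*m + 128) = (m + 1)*(m + 4)*(m^3 - 6*m^2 + 32) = (m - 4)*(m + 1)*(m + 4)*(m^2 - 2*m - 8) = (m - 4)^2*(m + 1)*(m + 4)*(m + 2)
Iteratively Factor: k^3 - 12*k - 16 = (k + 2)*(k^2 - 2*k - 8) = (k - 4)*(k + 2)*(k + 2)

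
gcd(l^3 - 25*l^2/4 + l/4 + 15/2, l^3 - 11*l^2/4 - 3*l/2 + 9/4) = l + 1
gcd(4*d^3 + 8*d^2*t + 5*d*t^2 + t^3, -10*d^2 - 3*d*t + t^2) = 2*d + t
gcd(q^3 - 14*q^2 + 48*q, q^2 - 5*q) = q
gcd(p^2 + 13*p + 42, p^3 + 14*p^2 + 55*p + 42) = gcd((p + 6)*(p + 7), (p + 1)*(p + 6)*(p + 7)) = p^2 + 13*p + 42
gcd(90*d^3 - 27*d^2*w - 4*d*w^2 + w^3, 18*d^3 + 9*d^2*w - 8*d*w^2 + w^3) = 18*d^2 - 9*d*w + w^2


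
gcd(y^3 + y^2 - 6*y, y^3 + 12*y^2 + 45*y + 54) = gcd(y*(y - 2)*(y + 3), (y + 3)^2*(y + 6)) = y + 3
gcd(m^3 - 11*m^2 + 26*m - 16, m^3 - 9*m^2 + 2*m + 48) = m - 8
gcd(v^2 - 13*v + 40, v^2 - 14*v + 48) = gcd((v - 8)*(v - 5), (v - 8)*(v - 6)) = v - 8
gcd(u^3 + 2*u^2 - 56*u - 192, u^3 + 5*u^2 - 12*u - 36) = u + 6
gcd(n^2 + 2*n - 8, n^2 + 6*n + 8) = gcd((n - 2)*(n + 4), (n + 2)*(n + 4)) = n + 4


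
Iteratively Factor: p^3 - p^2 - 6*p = (p)*(p^2 - p - 6) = p*(p - 3)*(p + 2)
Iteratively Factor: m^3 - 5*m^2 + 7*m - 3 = (m - 1)*(m^2 - 4*m + 3) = (m - 1)^2*(m - 3)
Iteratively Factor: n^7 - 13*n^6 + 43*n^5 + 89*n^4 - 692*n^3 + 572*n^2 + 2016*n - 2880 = (n - 4)*(n^6 - 9*n^5 + 7*n^4 + 117*n^3 - 224*n^2 - 324*n + 720) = (n - 4)^2*(n^5 - 5*n^4 - 13*n^3 + 65*n^2 + 36*n - 180) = (n - 5)*(n - 4)^2*(n^4 - 13*n^2 + 36) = (n - 5)*(n - 4)^2*(n - 3)*(n^3 + 3*n^2 - 4*n - 12) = (n - 5)*(n - 4)^2*(n - 3)*(n - 2)*(n^2 + 5*n + 6) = (n - 5)*(n - 4)^2*(n - 3)*(n - 2)*(n + 2)*(n + 3)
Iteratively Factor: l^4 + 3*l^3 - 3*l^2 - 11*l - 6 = (l - 2)*(l^3 + 5*l^2 + 7*l + 3) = (l - 2)*(l + 1)*(l^2 + 4*l + 3) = (l - 2)*(l + 1)*(l + 3)*(l + 1)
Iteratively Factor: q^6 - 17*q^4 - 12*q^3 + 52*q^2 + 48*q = (q)*(q^5 - 17*q^3 - 12*q^2 + 52*q + 48) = q*(q + 3)*(q^4 - 3*q^3 - 8*q^2 + 12*q + 16) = q*(q - 2)*(q + 3)*(q^3 - q^2 - 10*q - 8) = q*(q - 2)*(q + 1)*(q + 3)*(q^2 - 2*q - 8) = q*(q - 4)*(q - 2)*(q + 1)*(q + 3)*(q + 2)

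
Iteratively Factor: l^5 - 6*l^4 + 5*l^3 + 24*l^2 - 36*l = (l - 2)*(l^4 - 4*l^3 - 3*l^2 + 18*l) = (l - 3)*(l - 2)*(l^3 - l^2 - 6*l) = l*(l - 3)*(l - 2)*(l^2 - l - 6) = l*(l - 3)*(l - 2)*(l + 2)*(l - 3)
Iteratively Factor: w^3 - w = (w + 1)*(w^2 - w) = w*(w + 1)*(w - 1)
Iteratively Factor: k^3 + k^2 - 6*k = (k)*(k^2 + k - 6) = k*(k - 2)*(k + 3)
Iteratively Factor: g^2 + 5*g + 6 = (g + 2)*(g + 3)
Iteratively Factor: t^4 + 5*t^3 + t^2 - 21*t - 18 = (t + 3)*(t^3 + 2*t^2 - 5*t - 6) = (t - 2)*(t + 3)*(t^2 + 4*t + 3) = (t - 2)*(t + 3)^2*(t + 1)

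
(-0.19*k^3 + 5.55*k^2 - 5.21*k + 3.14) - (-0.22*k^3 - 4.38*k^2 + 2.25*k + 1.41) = 0.03*k^3 + 9.93*k^2 - 7.46*k + 1.73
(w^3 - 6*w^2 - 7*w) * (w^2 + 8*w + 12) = w^5 + 2*w^4 - 43*w^3 - 128*w^2 - 84*w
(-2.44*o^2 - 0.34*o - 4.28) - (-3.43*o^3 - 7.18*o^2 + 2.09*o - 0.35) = 3.43*o^3 + 4.74*o^2 - 2.43*o - 3.93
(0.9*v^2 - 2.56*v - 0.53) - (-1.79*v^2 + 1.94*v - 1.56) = 2.69*v^2 - 4.5*v + 1.03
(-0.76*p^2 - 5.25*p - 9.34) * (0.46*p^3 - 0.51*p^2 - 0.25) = -0.3496*p^5 - 2.0274*p^4 - 1.6189*p^3 + 4.9534*p^2 + 1.3125*p + 2.335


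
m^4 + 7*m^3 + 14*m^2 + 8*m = m*(m + 1)*(m + 2)*(m + 4)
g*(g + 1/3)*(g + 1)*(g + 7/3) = g^4 + 11*g^3/3 + 31*g^2/9 + 7*g/9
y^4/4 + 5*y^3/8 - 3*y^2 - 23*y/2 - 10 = (y/4 + 1/2)*(y - 4)*(y + 2)*(y + 5/2)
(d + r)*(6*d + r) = 6*d^2 + 7*d*r + r^2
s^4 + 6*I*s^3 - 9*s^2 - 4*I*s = s*(s + I)^2*(s + 4*I)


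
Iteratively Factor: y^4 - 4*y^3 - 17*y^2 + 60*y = (y - 3)*(y^3 - y^2 - 20*y) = y*(y - 3)*(y^2 - y - 20) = y*(y - 5)*(y - 3)*(y + 4)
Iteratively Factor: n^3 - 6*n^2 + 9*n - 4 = (n - 4)*(n^2 - 2*n + 1) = (n - 4)*(n - 1)*(n - 1)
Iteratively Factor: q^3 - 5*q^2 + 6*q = (q - 2)*(q^2 - 3*q) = (q - 3)*(q - 2)*(q)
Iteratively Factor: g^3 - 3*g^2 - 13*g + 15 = (g - 5)*(g^2 + 2*g - 3) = (g - 5)*(g + 3)*(g - 1)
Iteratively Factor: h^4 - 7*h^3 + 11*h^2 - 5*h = (h - 1)*(h^3 - 6*h^2 + 5*h) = (h - 1)^2*(h^2 - 5*h) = h*(h - 1)^2*(h - 5)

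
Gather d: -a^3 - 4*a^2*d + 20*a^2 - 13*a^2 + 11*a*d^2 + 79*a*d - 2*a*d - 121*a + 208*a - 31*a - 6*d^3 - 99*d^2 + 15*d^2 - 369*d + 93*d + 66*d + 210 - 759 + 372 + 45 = -a^3 + 7*a^2 + 56*a - 6*d^3 + d^2*(11*a - 84) + d*(-4*a^2 + 77*a - 210) - 132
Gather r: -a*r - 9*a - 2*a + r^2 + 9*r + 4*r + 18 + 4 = -11*a + r^2 + r*(13 - a) + 22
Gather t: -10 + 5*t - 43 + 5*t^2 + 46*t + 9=5*t^2 + 51*t - 44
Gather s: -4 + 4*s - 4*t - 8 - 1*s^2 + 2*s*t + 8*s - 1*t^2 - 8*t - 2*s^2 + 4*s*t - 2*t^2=-3*s^2 + s*(6*t + 12) - 3*t^2 - 12*t - 12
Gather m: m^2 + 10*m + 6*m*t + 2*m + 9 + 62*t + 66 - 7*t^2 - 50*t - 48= m^2 + m*(6*t + 12) - 7*t^2 + 12*t + 27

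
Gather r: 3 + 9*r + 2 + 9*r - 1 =18*r + 4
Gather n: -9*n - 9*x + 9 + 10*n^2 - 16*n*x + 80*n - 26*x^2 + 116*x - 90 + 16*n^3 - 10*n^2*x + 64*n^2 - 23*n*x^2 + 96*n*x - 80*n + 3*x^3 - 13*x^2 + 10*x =16*n^3 + n^2*(74 - 10*x) + n*(-23*x^2 + 80*x - 9) + 3*x^3 - 39*x^2 + 117*x - 81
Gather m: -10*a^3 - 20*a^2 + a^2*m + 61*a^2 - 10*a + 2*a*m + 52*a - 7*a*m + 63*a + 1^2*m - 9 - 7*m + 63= -10*a^3 + 41*a^2 + 105*a + m*(a^2 - 5*a - 6) + 54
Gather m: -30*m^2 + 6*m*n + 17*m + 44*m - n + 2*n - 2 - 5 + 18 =-30*m^2 + m*(6*n + 61) + n + 11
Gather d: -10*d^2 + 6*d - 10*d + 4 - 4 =-10*d^2 - 4*d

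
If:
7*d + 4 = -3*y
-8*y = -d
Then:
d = -32/59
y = -4/59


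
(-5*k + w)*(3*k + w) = -15*k^2 - 2*k*w + w^2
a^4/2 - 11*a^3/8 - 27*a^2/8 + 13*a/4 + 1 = (a/2 + 1)*(a - 4)*(a - 1)*(a + 1/4)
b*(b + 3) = b^2 + 3*b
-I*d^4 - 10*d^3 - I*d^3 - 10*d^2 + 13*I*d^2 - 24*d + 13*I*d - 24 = (d - 8*I)*(d - 3*I)*(d + I)*(-I*d - I)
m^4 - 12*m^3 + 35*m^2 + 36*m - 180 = (m - 6)*(m - 5)*(m - 3)*(m + 2)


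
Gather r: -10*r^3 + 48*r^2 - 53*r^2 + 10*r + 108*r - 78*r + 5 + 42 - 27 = -10*r^3 - 5*r^2 + 40*r + 20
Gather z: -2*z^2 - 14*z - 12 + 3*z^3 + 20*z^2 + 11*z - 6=3*z^3 + 18*z^2 - 3*z - 18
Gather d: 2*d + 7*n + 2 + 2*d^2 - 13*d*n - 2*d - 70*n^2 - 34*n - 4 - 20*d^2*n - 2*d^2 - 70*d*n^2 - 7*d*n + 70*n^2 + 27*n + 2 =-20*d^2*n + d*(-70*n^2 - 20*n)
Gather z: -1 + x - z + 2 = x - z + 1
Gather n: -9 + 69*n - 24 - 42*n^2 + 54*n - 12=-42*n^2 + 123*n - 45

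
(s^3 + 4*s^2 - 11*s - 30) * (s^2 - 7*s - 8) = s^5 - 3*s^4 - 47*s^3 + 15*s^2 + 298*s + 240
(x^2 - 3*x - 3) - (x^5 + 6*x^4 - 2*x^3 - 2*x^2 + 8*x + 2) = -x^5 - 6*x^4 + 2*x^3 + 3*x^2 - 11*x - 5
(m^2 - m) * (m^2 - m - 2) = m^4 - 2*m^3 - m^2 + 2*m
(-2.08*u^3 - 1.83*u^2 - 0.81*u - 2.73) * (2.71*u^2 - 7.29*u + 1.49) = -5.6368*u^5 + 10.2039*u^4 + 8.0464*u^3 - 4.2201*u^2 + 18.6948*u - 4.0677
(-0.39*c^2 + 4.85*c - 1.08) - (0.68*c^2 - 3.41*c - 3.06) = -1.07*c^2 + 8.26*c + 1.98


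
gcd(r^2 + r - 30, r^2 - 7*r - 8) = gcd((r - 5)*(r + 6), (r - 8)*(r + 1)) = 1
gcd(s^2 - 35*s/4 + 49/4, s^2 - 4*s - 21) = s - 7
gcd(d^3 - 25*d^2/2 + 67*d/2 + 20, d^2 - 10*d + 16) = d - 8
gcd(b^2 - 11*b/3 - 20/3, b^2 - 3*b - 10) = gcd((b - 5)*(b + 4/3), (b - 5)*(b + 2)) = b - 5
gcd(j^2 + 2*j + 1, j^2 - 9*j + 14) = 1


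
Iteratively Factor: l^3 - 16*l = (l)*(l^2 - 16) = l*(l + 4)*(l - 4)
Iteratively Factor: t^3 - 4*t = (t)*(t^2 - 4) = t*(t + 2)*(t - 2)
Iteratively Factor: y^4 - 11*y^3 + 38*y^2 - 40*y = (y - 5)*(y^3 - 6*y^2 + 8*y) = y*(y - 5)*(y^2 - 6*y + 8) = y*(y - 5)*(y - 4)*(y - 2)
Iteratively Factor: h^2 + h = (h + 1)*(h)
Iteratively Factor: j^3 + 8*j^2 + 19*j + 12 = (j + 1)*(j^2 + 7*j + 12) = (j + 1)*(j + 3)*(j + 4)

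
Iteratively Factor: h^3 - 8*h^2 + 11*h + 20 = (h - 5)*(h^2 - 3*h - 4) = (h - 5)*(h + 1)*(h - 4)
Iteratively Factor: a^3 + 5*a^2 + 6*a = (a + 2)*(a^2 + 3*a) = a*(a + 2)*(a + 3)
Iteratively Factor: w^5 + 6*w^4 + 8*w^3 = (w)*(w^4 + 6*w^3 + 8*w^2) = w^2*(w^3 + 6*w^2 + 8*w) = w^3*(w^2 + 6*w + 8) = w^3*(w + 2)*(w + 4)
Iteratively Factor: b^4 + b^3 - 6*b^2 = (b + 3)*(b^3 - 2*b^2) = b*(b + 3)*(b^2 - 2*b) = b*(b - 2)*(b + 3)*(b)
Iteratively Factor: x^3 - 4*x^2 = (x)*(x^2 - 4*x) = x^2*(x - 4)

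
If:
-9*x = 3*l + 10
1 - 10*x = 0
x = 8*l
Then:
No Solution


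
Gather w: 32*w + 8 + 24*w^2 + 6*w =24*w^2 + 38*w + 8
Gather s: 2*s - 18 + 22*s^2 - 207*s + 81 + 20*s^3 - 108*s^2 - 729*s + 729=20*s^3 - 86*s^2 - 934*s + 792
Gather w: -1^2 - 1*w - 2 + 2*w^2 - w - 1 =2*w^2 - 2*w - 4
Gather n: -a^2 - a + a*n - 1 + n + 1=-a^2 - a + n*(a + 1)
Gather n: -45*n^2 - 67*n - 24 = -45*n^2 - 67*n - 24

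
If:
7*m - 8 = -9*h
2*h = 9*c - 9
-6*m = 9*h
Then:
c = -5/27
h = -16/3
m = 8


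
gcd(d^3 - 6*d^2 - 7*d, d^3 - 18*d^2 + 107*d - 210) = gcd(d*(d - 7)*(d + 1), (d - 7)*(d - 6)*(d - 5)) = d - 7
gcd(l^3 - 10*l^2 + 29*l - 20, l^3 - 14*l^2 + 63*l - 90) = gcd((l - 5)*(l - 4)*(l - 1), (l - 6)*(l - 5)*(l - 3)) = l - 5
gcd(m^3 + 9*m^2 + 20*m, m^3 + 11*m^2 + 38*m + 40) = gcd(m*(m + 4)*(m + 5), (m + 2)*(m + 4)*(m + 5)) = m^2 + 9*m + 20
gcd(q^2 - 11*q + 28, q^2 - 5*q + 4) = q - 4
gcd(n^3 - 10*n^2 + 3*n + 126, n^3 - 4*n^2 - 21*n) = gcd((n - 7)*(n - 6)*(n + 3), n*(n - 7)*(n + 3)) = n^2 - 4*n - 21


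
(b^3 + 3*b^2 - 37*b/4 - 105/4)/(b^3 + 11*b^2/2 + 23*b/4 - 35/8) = 2*(b - 3)/(2*b - 1)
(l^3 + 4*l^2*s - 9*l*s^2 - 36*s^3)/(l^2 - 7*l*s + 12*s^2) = (-l^2 - 7*l*s - 12*s^2)/(-l + 4*s)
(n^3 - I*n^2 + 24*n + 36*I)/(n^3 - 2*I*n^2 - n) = (-n^3 + I*n^2 - 24*n - 36*I)/(n*(-n^2 + 2*I*n + 1))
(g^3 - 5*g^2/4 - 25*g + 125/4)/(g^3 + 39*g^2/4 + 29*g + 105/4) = (4*g^2 - 25*g + 25)/(4*g^2 + 19*g + 21)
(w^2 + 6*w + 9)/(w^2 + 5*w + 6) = (w + 3)/(w + 2)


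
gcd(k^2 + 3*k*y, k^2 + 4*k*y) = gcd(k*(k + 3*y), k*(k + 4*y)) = k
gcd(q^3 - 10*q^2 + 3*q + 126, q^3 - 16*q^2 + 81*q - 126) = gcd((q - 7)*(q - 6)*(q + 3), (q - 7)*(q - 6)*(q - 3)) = q^2 - 13*q + 42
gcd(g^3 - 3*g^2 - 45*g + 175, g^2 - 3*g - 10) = g - 5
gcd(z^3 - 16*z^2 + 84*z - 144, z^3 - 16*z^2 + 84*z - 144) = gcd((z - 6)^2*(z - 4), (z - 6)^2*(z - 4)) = z^3 - 16*z^2 + 84*z - 144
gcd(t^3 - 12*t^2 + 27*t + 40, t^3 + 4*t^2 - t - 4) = t + 1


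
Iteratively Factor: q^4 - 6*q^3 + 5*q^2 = (q - 5)*(q^3 - q^2) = q*(q - 5)*(q^2 - q) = q*(q - 5)*(q - 1)*(q)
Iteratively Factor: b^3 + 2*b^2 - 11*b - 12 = (b + 4)*(b^2 - 2*b - 3) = (b - 3)*(b + 4)*(b + 1)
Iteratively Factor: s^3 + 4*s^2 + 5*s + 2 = (s + 2)*(s^2 + 2*s + 1) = (s + 1)*(s + 2)*(s + 1)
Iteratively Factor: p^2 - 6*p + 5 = (p - 5)*(p - 1)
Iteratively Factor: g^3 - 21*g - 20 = (g + 4)*(g^2 - 4*g - 5) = (g - 5)*(g + 4)*(g + 1)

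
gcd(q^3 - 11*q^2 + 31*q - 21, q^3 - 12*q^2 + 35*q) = q - 7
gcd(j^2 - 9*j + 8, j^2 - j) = j - 1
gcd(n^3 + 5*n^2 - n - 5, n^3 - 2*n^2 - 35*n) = n + 5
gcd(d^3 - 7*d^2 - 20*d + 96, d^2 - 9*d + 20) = 1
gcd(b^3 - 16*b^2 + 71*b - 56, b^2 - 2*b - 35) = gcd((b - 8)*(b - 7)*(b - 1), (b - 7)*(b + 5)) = b - 7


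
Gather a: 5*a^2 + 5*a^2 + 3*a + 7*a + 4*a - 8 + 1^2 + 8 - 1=10*a^2 + 14*a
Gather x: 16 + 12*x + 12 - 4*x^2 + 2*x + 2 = -4*x^2 + 14*x + 30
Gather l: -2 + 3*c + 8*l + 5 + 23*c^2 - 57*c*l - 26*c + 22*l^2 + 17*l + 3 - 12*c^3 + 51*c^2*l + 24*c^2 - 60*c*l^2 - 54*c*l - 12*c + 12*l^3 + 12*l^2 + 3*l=-12*c^3 + 47*c^2 - 35*c + 12*l^3 + l^2*(34 - 60*c) + l*(51*c^2 - 111*c + 28) + 6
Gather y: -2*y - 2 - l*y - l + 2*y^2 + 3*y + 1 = -l + 2*y^2 + y*(1 - l) - 1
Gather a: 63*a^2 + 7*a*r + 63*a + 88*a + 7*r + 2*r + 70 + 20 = 63*a^2 + a*(7*r + 151) + 9*r + 90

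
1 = 1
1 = 1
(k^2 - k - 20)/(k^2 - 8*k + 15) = (k + 4)/(k - 3)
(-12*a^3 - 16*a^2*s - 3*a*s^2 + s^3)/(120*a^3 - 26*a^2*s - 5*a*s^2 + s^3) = (2*a^2 + 3*a*s + s^2)/(-20*a^2 + a*s + s^2)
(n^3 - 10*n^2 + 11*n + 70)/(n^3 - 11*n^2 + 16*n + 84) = (n - 5)/(n - 6)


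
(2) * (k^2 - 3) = 2*k^2 - 6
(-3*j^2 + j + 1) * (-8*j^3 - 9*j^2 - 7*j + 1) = 24*j^5 + 19*j^4 + 4*j^3 - 19*j^2 - 6*j + 1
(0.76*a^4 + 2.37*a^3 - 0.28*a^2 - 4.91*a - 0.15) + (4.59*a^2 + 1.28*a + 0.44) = 0.76*a^4 + 2.37*a^3 + 4.31*a^2 - 3.63*a + 0.29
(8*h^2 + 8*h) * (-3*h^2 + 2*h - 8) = -24*h^4 - 8*h^3 - 48*h^2 - 64*h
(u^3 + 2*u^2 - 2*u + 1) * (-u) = -u^4 - 2*u^3 + 2*u^2 - u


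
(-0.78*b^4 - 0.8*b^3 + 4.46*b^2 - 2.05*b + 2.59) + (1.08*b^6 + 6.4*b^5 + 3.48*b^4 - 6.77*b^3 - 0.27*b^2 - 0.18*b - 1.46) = 1.08*b^6 + 6.4*b^5 + 2.7*b^4 - 7.57*b^3 + 4.19*b^2 - 2.23*b + 1.13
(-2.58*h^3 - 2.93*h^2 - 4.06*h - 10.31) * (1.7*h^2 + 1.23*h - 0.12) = -4.386*h^5 - 8.1544*h^4 - 10.1963*h^3 - 22.1692*h^2 - 12.1941*h + 1.2372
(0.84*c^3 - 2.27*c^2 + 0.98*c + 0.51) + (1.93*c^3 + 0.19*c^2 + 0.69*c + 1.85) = 2.77*c^3 - 2.08*c^2 + 1.67*c + 2.36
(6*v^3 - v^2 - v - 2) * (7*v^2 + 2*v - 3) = 42*v^5 + 5*v^4 - 27*v^3 - 13*v^2 - v + 6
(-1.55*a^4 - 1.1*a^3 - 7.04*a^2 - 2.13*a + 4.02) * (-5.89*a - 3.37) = 9.1295*a^5 + 11.7025*a^4 + 45.1726*a^3 + 36.2705*a^2 - 16.4997*a - 13.5474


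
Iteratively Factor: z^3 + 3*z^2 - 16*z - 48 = (z - 4)*(z^2 + 7*z + 12) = (z - 4)*(z + 4)*(z + 3)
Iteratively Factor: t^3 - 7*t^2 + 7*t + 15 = (t - 3)*(t^2 - 4*t - 5) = (t - 3)*(t + 1)*(t - 5)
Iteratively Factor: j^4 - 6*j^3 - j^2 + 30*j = (j - 5)*(j^3 - j^2 - 6*j) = (j - 5)*(j - 3)*(j^2 + 2*j) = (j - 5)*(j - 3)*(j + 2)*(j)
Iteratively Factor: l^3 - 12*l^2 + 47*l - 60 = (l - 5)*(l^2 - 7*l + 12) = (l - 5)*(l - 4)*(l - 3)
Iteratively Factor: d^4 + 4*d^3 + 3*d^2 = (d + 1)*(d^3 + 3*d^2) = d*(d + 1)*(d^2 + 3*d) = d^2*(d + 1)*(d + 3)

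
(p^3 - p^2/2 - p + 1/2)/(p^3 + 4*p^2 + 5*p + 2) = (2*p^2 - 3*p + 1)/(2*(p^2 + 3*p + 2))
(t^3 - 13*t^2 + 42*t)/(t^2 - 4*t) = (t^2 - 13*t + 42)/(t - 4)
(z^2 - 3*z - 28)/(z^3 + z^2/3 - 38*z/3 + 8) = 3*(z - 7)/(3*z^2 - 11*z + 6)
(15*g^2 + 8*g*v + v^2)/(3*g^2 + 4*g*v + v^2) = (5*g + v)/(g + v)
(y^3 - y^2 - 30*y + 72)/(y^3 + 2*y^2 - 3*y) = (y^3 - y^2 - 30*y + 72)/(y*(y^2 + 2*y - 3))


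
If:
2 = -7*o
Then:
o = -2/7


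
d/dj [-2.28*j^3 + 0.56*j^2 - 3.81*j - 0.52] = -6.84*j^2 + 1.12*j - 3.81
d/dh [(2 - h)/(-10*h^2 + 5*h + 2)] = 2*(-5*h^2 + 20*h - 6)/(100*h^4 - 100*h^3 - 15*h^2 + 20*h + 4)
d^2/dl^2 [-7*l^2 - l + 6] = -14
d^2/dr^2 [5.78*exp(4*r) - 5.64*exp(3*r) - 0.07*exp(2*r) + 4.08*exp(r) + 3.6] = (92.48*exp(3*r) - 50.76*exp(2*r) - 0.28*exp(r) + 4.08)*exp(r)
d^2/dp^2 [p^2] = 2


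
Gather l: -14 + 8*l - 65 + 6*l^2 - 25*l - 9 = 6*l^2 - 17*l - 88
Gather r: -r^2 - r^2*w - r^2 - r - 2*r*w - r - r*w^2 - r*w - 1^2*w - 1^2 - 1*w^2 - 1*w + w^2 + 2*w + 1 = r^2*(-w - 2) + r*(-w^2 - 3*w - 2)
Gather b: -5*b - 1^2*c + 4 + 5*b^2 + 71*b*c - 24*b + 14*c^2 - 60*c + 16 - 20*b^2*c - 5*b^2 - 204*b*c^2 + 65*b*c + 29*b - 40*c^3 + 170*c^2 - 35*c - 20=-20*b^2*c + b*(-204*c^2 + 136*c) - 40*c^3 + 184*c^2 - 96*c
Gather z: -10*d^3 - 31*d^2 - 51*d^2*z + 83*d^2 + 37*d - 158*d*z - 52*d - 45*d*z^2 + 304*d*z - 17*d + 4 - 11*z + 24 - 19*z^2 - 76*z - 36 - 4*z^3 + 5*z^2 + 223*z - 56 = -10*d^3 + 52*d^2 - 32*d - 4*z^3 + z^2*(-45*d - 14) + z*(-51*d^2 + 146*d + 136) - 64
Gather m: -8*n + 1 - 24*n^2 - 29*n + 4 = -24*n^2 - 37*n + 5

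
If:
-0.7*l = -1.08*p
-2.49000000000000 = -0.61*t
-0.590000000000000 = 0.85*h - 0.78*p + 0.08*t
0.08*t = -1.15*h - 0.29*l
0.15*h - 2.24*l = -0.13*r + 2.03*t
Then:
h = -0.52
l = 0.94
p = 0.61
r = 80.50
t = 4.08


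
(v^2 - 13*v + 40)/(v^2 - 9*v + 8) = (v - 5)/(v - 1)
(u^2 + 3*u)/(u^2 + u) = (u + 3)/(u + 1)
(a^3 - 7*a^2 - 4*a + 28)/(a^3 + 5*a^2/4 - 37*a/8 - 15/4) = 8*(a^2 - 5*a - 14)/(8*a^2 + 26*a + 15)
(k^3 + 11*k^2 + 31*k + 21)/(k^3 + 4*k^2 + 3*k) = (k + 7)/k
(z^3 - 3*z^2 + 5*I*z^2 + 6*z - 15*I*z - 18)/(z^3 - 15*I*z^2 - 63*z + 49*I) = (z^2 + z*(-3 + 6*I) - 18*I)/(z^2 - 14*I*z - 49)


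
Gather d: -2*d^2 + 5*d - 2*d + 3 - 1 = -2*d^2 + 3*d + 2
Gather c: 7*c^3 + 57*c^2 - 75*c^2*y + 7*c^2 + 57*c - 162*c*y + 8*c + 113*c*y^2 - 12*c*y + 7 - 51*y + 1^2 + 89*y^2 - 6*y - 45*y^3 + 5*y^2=7*c^3 + c^2*(64 - 75*y) + c*(113*y^2 - 174*y + 65) - 45*y^3 + 94*y^2 - 57*y + 8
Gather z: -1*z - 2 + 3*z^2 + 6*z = 3*z^2 + 5*z - 2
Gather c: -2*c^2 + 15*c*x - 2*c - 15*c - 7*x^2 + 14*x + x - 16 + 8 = -2*c^2 + c*(15*x - 17) - 7*x^2 + 15*x - 8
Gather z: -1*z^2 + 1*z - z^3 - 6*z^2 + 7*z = -z^3 - 7*z^2 + 8*z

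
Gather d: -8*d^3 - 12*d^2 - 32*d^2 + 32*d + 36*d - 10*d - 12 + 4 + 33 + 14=-8*d^3 - 44*d^2 + 58*d + 39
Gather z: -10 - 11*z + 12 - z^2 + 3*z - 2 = -z^2 - 8*z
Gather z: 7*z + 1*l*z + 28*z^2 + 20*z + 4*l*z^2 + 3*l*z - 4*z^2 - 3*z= z^2*(4*l + 24) + z*(4*l + 24)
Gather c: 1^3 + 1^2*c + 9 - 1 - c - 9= 0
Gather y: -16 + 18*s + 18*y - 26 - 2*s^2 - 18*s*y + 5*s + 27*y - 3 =-2*s^2 + 23*s + y*(45 - 18*s) - 45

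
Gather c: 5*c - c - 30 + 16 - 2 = 4*c - 16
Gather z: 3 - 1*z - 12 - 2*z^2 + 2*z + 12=-2*z^2 + z + 3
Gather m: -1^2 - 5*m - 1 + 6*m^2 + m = 6*m^2 - 4*m - 2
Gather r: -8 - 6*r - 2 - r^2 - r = -r^2 - 7*r - 10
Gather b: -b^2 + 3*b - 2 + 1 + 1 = -b^2 + 3*b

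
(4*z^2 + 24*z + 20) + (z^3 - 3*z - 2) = z^3 + 4*z^2 + 21*z + 18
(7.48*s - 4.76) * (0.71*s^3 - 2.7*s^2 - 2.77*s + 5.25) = 5.3108*s^4 - 23.5756*s^3 - 7.8676*s^2 + 52.4552*s - 24.99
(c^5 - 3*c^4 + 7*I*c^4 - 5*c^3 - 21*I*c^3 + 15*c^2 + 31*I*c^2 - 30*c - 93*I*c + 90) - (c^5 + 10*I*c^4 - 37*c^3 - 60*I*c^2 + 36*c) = -3*c^4 - 3*I*c^4 + 32*c^3 - 21*I*c^3 + 15*c^2 + 91*I*c^2 - 66*c - 93*I*c + 90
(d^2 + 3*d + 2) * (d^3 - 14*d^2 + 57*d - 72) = d^5 - 11*d^4 + 17*d^3 + 71*d^2 - 102*d - 144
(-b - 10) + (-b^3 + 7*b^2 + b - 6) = -b^3 + 7*b^2 - 16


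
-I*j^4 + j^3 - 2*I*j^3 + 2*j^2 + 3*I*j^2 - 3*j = j*(j - 1)*(j + 3)*(-I*j + 1)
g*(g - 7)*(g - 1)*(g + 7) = g^4 - g^3 - 49*g^2 + 49*g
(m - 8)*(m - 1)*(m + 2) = m^3 - 7*m^2 - 10*m + 16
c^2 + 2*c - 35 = (c - 5)*(c + 7)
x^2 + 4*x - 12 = (x - 2)*(x + 6)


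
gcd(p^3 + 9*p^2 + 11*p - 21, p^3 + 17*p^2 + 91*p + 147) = p^2 + 10*p + 21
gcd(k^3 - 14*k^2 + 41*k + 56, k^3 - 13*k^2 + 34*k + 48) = k^2 - 7*k - 8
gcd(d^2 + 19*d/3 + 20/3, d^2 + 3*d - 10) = d + 5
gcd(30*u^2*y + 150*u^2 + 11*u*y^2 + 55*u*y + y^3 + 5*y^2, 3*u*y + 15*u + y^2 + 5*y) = y + 5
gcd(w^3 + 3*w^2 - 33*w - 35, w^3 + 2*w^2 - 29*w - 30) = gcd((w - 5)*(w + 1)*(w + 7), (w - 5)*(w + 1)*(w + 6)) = w^2 - 4*w - 5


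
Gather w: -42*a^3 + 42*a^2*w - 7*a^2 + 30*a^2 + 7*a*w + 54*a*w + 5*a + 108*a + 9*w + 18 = -42*a^3 + 23*a^2 + 113*a + w*(42*a^2 + 61*a + 9) + 18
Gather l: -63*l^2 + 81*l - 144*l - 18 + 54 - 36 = -63*l^2 - 63*l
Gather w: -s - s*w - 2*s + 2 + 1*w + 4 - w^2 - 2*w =-3*s - w^2 + w*(-s - 1) + 6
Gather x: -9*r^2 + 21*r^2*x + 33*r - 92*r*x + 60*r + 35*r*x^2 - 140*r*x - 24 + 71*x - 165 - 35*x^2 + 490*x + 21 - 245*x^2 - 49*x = -9*r^2 + 93*r + x^2*(35*r - 280) + x*(21*r^2 - 232*r + 512) - 168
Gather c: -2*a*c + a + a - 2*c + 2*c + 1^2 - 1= -2*a*c + 2*a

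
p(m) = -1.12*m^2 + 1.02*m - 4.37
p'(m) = 1.02 - 2.24*m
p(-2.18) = -11.92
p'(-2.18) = 5.90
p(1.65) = -5.74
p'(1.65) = -2.68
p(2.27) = -7.83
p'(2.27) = -4.06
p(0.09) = -4.29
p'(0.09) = 0.82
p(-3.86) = -24.99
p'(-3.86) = 9.67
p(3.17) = -12.39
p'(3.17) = -6.08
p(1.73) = -5.96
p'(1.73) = -2.86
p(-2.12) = -11.57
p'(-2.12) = 5.77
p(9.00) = -85.91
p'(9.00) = -19.14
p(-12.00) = -177.89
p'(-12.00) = 27.90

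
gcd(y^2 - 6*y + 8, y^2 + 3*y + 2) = 1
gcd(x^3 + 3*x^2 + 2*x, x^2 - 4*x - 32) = 1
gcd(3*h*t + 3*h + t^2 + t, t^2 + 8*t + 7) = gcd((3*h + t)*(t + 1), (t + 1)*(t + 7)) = t + 1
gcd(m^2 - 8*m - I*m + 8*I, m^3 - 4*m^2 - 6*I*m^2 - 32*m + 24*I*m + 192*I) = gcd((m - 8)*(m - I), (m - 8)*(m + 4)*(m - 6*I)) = m - 8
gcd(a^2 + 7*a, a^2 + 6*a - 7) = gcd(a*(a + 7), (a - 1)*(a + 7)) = a + 7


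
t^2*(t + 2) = t^3 + 2*t^2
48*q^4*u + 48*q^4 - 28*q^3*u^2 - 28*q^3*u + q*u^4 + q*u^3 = (-4*q + u)*(-2*q + u)*(6*q + u)*(q*u + q)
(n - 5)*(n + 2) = n^2 - 3*n - 10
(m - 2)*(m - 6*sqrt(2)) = m^2 - 6*sqrt(2)*m - 2*m + 12*sqrt(2)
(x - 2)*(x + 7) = x^2 + 5*x - 14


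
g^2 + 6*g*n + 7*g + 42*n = (g + 7)*(g + 6*n)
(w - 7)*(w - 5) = w^2 - 12*w + 35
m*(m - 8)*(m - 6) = m^3 - 14*m^2 + 48*m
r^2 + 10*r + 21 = (r + 3)*(r + 7)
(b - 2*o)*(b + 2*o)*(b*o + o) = b^3*o + b^2*o - 4*b*o^3 - 4*o^3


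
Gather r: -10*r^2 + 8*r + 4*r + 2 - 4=-10*r^2 + 12*r - 2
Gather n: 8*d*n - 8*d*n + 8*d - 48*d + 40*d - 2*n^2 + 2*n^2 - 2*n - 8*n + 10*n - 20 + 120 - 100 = 0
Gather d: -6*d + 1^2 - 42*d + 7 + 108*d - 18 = 60*d - 10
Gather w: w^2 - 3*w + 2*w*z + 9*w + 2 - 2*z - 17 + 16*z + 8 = w^2 + w*(2*z + 6) + 14*z - 7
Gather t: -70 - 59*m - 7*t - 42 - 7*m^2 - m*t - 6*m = -7*m^2 - 65*m + t*(-m - 7) - 112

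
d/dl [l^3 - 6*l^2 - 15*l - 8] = 3*l^2 - 12*l - 15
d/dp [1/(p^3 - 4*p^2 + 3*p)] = (-3*p^2 + 8*p - 3)/(p^2*(p^2 - 4*p + 3)^2)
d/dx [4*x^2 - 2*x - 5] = 8*x - 2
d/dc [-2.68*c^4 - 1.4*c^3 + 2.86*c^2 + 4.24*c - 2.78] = -10.72*c^3 - 4.2*c^2 + 5.72*c + 4.24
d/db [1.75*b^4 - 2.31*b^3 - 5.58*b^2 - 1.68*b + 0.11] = 7.0*b^3 - 6.93*b^2 - 11.16*b - 1.68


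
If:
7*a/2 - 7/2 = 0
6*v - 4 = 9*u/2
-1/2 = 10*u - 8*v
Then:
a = 1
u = 29/24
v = 151/96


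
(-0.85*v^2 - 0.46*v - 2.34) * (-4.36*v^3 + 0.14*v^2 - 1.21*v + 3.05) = 3.706*v^5 + 1.8866*v^4 + 11.1665*v^3 - 2.3635*v^2 + 1.4284*v - 7.137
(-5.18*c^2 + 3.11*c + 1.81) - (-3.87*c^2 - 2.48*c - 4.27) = -1.31*c^2 + 5.59*c + 6.08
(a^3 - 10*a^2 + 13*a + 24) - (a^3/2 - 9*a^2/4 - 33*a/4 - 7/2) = a^3/2 - 31*a^2/4 + 85*a/4 + 55/2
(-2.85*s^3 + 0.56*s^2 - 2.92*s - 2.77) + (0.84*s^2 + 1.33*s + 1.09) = -2.85*s^3 + 1.4*s^2 - 1.59*s - 1.68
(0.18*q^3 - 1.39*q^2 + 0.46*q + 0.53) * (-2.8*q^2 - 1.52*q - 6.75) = -0.504*q^5 + 3.6184*q^4 - 0.3902*q^3 + 7.1993*q^2 - 3.9106*q - 3.5775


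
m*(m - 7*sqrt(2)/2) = m^2 - 7*sqrt(2)*m/2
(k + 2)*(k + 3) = k^2 + 5*k + 6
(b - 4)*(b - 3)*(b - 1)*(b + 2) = b^4 - 6*b^3 + 3*b^2 + 26*b - 24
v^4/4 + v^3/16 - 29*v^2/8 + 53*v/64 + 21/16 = (v/4 + 1)*(v - 7/2)*(v - 3/4)*(v + 1/2)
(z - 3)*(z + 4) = z^2 + z - 12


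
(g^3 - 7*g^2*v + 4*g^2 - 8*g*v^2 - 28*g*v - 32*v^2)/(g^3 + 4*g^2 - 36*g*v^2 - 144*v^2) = (-g^2 + 7*g*v + 8*v^2)/(-g^2 + 36*v^2)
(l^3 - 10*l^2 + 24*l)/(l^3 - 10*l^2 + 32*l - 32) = l*(l - 6)/(l^2 - 6*l + 8)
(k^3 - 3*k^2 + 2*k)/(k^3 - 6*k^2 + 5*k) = (k - 2)/(k - 5)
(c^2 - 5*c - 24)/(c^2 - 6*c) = (c^2 - 5*c - 24)/(c*(c - 6))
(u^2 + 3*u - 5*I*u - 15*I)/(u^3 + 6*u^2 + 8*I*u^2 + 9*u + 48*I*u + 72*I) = (u - 5*I)/(u^2 + u*(3 + 8*I) + 24*I)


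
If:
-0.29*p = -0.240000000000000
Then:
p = 0.83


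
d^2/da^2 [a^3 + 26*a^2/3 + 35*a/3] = 6*a + 52/3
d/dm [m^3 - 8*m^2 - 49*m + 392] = 3*m^2 - 16*m - 49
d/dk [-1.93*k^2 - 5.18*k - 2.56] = -3.86*k - 5.18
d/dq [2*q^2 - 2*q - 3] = 4*q - 2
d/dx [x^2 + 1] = 2*x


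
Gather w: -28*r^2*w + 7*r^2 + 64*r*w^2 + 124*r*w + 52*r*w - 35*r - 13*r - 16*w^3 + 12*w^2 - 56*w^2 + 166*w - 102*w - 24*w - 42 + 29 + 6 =7*r^2 - 48*r - 16*w^3 + w^2*(64*r - 44) + w*(-28*r^2 + 176*r + 40) - 7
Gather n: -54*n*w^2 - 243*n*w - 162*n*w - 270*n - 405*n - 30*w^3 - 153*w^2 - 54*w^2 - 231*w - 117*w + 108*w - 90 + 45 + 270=n*(-54*w^2 - 405*w - 675) - 30*w^3 - 207*w^2 - 240*w + 225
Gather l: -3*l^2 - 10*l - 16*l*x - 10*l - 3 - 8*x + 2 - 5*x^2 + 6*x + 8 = -3*l^2 + l*(-16*x - 20) - 5*x^2 - 2*x + 7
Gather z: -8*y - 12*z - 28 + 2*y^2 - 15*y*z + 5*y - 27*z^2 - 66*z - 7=2*y^2 - 3*y - 27*z^2 + z*(-15*y - 78) - 35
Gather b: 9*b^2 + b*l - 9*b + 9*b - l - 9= 9*b^2 + b*l - l - 9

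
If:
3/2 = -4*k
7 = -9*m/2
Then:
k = -3/8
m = -14/9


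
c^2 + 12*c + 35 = (c + 5)*(c + 7)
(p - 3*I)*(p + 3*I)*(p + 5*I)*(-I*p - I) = -I*p^4 + 5*p^3 - I*p^3 + 5*p^2 - 9*I*p^2 + 45*p - 9*I*p + 45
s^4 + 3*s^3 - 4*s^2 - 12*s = s*(s - 2)*(s + 2)*(s + 3)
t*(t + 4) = t^2 + 4*t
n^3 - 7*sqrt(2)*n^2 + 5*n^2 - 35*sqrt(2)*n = n*(n + 5)*(n - 7*sqrt(2))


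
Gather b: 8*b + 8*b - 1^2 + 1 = 16*b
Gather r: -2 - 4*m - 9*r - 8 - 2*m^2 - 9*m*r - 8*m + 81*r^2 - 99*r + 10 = -2*m^2 - 12*m + 81*r^2 + r*(-9*m - 108)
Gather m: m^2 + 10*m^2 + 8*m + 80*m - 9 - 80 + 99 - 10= 11*m^2 + 88*m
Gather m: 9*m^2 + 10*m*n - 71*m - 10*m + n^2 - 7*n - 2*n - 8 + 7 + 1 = 9*m^2 + m*(10*n - 81) + n^2 - 9*n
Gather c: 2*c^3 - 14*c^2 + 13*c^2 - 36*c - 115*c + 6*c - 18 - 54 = 2*c^3 - c^2 - 145*c - 72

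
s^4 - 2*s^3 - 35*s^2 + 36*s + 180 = (s - 6)*(s - 3)*(s + 2)*(s + 5)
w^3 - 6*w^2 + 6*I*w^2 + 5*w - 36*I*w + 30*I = (w - 5)*(w - 1)*(w + 6*I)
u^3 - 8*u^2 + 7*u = u*(u - 7)*(u - 1)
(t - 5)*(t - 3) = t^2 - 8*t + 15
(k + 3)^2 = k^2 + 6*k + 9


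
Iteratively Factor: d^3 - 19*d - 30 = (d + 2)*(d^2 - 2*d - 15) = (d + 2)*(d + 3)*(d - 5)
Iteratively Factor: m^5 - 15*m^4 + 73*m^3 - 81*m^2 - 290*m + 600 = (m + 2)*(m^4 - 17*m^3 + 107*m^2 - 295*m + 300) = (m - 3)*(m + 2)*(m^3 - 14*m^2 + 65*m - 100) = (m - 4)*(m - 3)*(m + 2)*(m^2 - 10*m + 25) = (m - 5)*(m - 4)*(m - 3)*(m + 2)*(m - 5)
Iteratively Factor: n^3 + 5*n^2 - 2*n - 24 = (n + 3)*(n^2 + 2*n - 8) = (n + 3)*(n + 4)*(n - 2)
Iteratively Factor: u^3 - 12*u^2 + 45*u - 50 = (u - 5)*(u^2 - 7*u + 10) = (u - 5)^2*(u - 2)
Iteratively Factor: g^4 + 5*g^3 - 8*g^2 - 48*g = (g - 3)*(g^3 + 8*g^2 + 16*g) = (g - 3)*(g + 4)*(g^2 + 4*g) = (g - 3)*(g + 4)^2*(g)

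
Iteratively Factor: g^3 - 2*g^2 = (g)*(g^2 - 2*g) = g^2*(g - 2)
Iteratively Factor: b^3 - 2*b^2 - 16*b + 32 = (b - 4)*(b^2 + 2*b - 8) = (b - 4)*(b - 2)*(b + 4)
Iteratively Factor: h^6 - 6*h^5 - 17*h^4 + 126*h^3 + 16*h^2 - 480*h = (h + 4)*(h^5 - 10*h^4 + 23*h^3 + 34*h^2 - 120*h) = h*(h + 4)*(h^4 - 10*h^3 + 23*h^2 + 34*h - 120) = h*(h - 3)*(h + 4)*(h^3 - 7*h^2 + 2*h + 40) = h*(h - 4)*(h - 3)*(h + 4)*(h^2 - 3*h - 10) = h*(h - 5)*(h - 4)*(h - 3)*(h + 4)*(h + 2)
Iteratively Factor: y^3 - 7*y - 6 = (y + 1)*(y^2 - y - 6) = (y + 1)*(y + 2)*(y - 3)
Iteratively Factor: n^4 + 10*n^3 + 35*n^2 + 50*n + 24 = (n + 1)*(n^3 + 9*n^2 + 26*n + 24) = (n + 1)*(n + 2)*(n^2 + 7*n + 12) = (n + 1)*(n + 2)*(n + 4)*(n + 3)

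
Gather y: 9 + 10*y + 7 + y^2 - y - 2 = y^2 + 9*y + 14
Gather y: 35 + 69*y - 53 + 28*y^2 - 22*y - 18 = 28*y^2 + 47*y - 36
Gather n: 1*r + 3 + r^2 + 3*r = r^2 + 4*r + 3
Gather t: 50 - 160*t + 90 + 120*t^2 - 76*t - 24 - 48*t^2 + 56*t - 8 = 72*t^2 - 180*t + 108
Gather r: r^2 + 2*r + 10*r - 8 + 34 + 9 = r^2 + 12*r + 35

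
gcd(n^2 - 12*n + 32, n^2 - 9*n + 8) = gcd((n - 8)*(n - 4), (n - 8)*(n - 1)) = n - 8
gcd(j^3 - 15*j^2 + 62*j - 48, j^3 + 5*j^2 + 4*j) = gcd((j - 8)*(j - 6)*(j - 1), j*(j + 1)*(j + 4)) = 1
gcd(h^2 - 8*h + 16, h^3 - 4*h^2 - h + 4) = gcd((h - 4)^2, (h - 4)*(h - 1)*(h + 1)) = h - 4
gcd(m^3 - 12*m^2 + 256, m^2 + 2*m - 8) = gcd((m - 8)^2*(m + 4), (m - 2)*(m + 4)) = m + 4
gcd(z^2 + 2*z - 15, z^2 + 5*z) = z + 5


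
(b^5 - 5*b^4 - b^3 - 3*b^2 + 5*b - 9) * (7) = 7*b^5 - 35*b^4 - 7*b^3 - 21*b^2 + 35*b - 63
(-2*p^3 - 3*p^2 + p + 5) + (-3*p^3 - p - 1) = -5*p^3 - 3*p^2 + 4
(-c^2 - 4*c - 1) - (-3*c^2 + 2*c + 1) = 2*c^2 - 6*c - 2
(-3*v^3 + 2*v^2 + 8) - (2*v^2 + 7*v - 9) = -3*v^3 - 7*v + 17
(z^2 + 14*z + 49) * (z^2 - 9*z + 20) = z^4 + 5*z^3 - 57*z^2 - 161*z + 980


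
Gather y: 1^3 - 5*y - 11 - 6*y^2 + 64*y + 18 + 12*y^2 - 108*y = 6*y^2 - 49*y + 8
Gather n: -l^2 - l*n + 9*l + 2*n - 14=-l^2 + 9*l + n*(2 - l) - 14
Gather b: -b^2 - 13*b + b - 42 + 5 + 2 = -b^2 - 12*b - 35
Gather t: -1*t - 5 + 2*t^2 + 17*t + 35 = 2*t^2 + 16*t + 30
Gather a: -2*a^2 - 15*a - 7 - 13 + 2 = -2*a^2 - 15*a - 18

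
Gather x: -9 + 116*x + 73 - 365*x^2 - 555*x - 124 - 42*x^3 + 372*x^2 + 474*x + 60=-42*x^3 + 7*x^2 + 35*x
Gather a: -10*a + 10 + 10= 20 - 10*a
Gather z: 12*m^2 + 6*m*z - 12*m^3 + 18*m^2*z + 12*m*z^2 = -12*m^3 + 12*m^2 + 12*m*z^2 + z*(18*m^2 + 6*m)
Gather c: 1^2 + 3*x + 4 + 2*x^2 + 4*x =2*x^2 + 7*x + 5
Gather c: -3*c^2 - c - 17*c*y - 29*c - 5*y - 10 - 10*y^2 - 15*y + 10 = -3*c^2 + c*(-17*y - 30) - 10*y^2 - 20*y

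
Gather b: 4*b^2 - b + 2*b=4*b^2 + b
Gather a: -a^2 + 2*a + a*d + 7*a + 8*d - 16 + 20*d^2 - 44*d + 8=-a^2 + a*(d + 9) + 20*d^2 - 36*d - 8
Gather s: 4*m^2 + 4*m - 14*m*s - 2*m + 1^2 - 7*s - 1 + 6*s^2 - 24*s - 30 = 4*m^2 + 2*m + 6*s^2 + s*(-14*m - 31) - 30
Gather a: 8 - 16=-8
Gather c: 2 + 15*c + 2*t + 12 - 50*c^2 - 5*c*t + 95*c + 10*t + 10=-50*c^2 + c*(110 - 5*t) + 12*t + 24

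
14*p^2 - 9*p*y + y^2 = (-7*p + y)*(-2*p + y)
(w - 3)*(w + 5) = w^2 + 2*w - 15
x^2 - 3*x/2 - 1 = (x - 2)*(x + 1/2)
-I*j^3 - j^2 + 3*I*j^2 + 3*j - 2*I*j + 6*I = (j - 3)*(j - 2*I)*(-I*j + 1)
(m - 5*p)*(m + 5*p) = m^2 - 25*p^2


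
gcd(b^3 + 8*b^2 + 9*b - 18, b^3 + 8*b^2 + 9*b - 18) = b^3 + 8*b^2 + 9*b - 18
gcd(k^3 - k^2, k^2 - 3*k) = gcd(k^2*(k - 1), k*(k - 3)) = k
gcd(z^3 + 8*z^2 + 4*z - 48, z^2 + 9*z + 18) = z + 6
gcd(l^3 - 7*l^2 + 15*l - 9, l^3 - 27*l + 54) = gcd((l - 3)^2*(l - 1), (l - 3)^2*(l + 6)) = l^2 - 6*l + 9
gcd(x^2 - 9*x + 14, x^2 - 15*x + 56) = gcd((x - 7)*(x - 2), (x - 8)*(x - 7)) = x - 7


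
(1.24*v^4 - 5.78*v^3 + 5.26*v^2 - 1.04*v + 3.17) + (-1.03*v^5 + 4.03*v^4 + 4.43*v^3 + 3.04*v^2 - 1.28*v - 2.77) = -1.03*v^5 + 5.27*v^4 - 1.35*v^3 + 8.3*v^2 - 2.32*v + 0.4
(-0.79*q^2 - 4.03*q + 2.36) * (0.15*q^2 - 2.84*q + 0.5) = -0.1185*q^4 + 1.6391*q^3 + 11.4042*q^2 - 8.7174*q + 1.18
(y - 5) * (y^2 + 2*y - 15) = y^3 - 3*y^2 - 25*y + 75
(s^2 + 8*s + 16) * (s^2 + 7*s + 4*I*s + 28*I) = s^4 + 15*s^3 + 4*I*s^3 + 72*s^2 + 60*I*s^2 + 112*s + 288*I*s + 448*I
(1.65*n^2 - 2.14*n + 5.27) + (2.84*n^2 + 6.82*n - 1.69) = 4.49*n^2 + 4.68*n + 3.58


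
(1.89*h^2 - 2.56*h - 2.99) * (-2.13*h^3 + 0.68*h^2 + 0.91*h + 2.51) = -4.0257*h^5 + 6.738*h^4 + 6.3478*h^3 + 0.381099999999999*h^2 - 9.1465*h - 7.5049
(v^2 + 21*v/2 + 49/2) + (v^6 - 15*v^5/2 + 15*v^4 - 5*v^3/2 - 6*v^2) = v^6 - 15*v^5/2 + 15*v^4 - 5*v^3/2 - 5*v^2 + 21*v/2 + 49/2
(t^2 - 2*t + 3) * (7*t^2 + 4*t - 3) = 7*t^4 - 10*t^3 + 10*t^2 + 18*t - 9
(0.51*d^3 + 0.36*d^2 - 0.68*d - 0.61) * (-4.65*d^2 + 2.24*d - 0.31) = -2.3715*d^5 - 0.5316*d^4 + 3.8103*d^3 + 1.2017*d^2 - 1.1556*d + 0.1891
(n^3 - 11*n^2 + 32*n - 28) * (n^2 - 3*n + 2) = n^5 - 14*n^4 + 67*n^3 - 146*n^2 + 148*n - 56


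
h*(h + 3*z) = h^2 + 3*h*z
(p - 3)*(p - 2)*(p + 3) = p^3 - 2*p^2 - 9*p + 18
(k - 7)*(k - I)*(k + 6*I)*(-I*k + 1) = -I*k^4 + 6*k^3 + 7*I*k^3 - 42*k^2 - I*k^2 + 6*k + 7*I*k - 42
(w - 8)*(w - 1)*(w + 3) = w^3 - 6*w^2 - 19*w + 24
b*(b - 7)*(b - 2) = b^3 - 9*b^2 + 14*b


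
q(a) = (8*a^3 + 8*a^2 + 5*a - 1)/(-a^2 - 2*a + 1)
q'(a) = (2*a + 2)*(8*a^3 + 8*a^2 + 5*a - 1)/(-a^2 - 2*a + 1)^2 + (24*a^2 + 16*a + 5)/(-a^2 - 2*a + 1)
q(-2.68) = 134.89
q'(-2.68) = 387.55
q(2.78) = -20.07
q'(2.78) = -6.77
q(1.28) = -11.03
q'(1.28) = -4.53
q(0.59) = -12.08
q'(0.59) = 29.56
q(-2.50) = 354.00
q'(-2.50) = 3788.00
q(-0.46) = -1.40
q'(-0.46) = 0.71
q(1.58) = -12.55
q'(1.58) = -5.47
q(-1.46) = -9.03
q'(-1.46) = 22.98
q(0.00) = -1.00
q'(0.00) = 3.00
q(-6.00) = 63.96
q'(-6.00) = -5.80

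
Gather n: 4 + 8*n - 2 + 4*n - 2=12*n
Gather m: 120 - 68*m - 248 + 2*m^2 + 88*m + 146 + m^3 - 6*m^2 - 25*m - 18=m^3 - 4*m^2 - 5*m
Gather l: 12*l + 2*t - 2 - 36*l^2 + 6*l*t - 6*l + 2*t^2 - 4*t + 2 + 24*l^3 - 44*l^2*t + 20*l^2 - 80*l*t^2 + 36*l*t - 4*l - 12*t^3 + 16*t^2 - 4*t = 24*l^3 + l^2*(-44*t - 16) + l*(-80*t^2 + 42*t + 2) - 12*t^3 + 18*t^2 - 6*t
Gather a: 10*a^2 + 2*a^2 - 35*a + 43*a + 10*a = 12*a^2 + 18*a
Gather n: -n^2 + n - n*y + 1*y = -n^2 + n*(1 - y) + y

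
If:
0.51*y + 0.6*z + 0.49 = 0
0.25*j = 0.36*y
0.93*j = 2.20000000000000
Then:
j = 2.37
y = 1.64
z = -2.21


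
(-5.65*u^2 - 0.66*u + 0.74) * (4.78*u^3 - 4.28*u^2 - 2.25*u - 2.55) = -27.007*u^5 + 21.0272*u^4 + 19.0745*u^3 + 12.7253*u^2 + 0.018*u - 1.887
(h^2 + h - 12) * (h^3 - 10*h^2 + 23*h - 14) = h^5 - 9*h^4 + h^3 + 129*h^2 - 290*h + 168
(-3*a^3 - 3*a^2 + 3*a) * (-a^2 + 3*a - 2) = 3*a^5 - 6*a^4 - 6*a^3 + 15*a^2 - 6*a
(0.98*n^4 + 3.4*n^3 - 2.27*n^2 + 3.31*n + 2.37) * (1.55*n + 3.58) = 1.519*n^5 + 8.7784*n^4 + 8.6535*n^3 - 2.9961*n^2 + 15.5233*n + 8.4846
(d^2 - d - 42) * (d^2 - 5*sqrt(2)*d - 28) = d^4 - 5*sqrt(2)*d^3 - d^3 - 70*d^2 + 5*sqrt(2)*d^2 + 28*d + 210*sqrt(2)*d + 1176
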